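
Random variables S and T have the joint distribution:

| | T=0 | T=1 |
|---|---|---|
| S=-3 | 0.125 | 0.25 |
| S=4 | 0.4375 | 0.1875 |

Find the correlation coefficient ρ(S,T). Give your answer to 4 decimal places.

-0.3578

E[S] = 1.375,  E[T] = 0.4375
E[ST] = 0
cov(S,T) = E[ST] − E[S]E[T] = 0 − (1.375)(0.4375) = -0.6015625
var(S) = 11.484375,  var(T) = 0.24609375
ρ = -0.6015625 / √(11.484375·0.24609375) ≈ -0.3578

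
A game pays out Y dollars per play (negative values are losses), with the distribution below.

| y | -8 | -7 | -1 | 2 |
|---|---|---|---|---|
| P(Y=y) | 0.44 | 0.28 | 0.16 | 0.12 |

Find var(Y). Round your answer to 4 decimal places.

E[Y] = (-8)(0.44) + (-7)(0.28) + (-1)(0.16) + (2)(0.12) = -5.4
E[Y²] = (-8)²(0.44) + (-7)²(0.28) + (-1)²(0.16) + (2)²(0.12) = 42.52
var(Y) = E[Y²] − (E[Y])² = 42.52 − (-5.4)² = 13.36

13.3600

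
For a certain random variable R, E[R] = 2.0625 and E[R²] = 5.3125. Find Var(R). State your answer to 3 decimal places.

1.059

Var(R) = 5.3125 − (2.0625)² = 1.05859375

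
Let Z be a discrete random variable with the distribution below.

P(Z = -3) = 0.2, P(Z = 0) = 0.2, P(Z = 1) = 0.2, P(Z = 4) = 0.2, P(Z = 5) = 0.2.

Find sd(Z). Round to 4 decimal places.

2.8705

E[Z] = (-3)(0.2) + (0)(0.2) + (1)(0.2) + (4)(0.2) + (5)(0.2) = 1.4
E[Z²] = (-3)²(0.2) + (0)²(0.2) + (1)²(0.2) + (4)²(0.2) + (5)²(0.2) = 10.2
Var(Z) = E[Z²] − (E[Z])² = 10.2 − (1.4)² = 8.24
sd(Z) = √8.24 ≈ 2.8705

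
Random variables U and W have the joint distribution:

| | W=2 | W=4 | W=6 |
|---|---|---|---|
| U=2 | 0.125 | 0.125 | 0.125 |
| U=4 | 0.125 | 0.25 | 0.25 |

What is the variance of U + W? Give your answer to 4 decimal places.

E[U] = 3.25,  E[W] = 4.25,  E[UW] = 14
Var(U) = 11.5 − (3.25)² = 0.9375;  Var(W) = 20.5 − (4.25)² = 2.4375
Cov(U,W) = 14 − (3.25)(4.25) = 0.1875
Var(U + W) = (1)²·0.9375 + (1)²·2.4375 + 2·(1)·(1)·0.1875 = 3.75

3.7500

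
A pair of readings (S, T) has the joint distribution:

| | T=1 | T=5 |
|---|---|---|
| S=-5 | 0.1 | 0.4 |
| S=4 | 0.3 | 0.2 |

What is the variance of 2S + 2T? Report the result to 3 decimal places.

67.560

E[S] = -0.5,  E[T] = 3.4,  E[ST] = -5.3
Var(S) = 20.5 − (-0.5)² = 20.25;  Var(T) = 15.4 − (3.4)² = 3.84
Cov(S,T) = -5.3 − (-0.5)(3.4) = -3.6
Var(2S + 2T) = (2)²·20.25 + (2)²·3.84 + 2·(2)·(2)·-3.6 = 67.56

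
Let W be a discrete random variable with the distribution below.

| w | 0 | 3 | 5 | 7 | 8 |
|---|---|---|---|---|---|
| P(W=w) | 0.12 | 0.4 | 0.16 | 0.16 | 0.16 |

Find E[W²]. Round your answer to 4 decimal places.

E[W²] = (0)²(0.12) + (3)²(0.4) + (5)²(0.16) + (7)²(0.16) + (8)²(0.16) = 25.68

25.6800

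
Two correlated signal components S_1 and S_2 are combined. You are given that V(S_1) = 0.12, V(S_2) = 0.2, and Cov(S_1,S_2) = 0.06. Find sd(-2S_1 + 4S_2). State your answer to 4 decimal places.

1.6492

V(-2S_1 + 4S_2) = (-2)²·V(S_1) + (4)²·V(S_2) + 2·(-2)·(4)·Cov(S_1,S_2)
= 4·0.12 + 16·0.2 + -16·0.06 = 2.72
sd(-2S_1 + 4S_2) = √2.72 ≈ 1.6492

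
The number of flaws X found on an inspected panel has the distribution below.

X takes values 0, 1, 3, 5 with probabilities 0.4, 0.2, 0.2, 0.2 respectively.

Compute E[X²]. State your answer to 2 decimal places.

7.00

E[X²] = (0)²(0.4) + (1)²(0.2) + (3)²(0.2) + (5)²(0.2) = 7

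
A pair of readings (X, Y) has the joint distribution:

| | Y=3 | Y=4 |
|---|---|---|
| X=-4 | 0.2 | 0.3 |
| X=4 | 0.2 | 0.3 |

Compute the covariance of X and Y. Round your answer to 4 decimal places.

E[X] = 0,  E[Y] = 3.6
E[XY] = 0
Cov(X,Y) = E[XY] − E[X]E[Y] = 0 − (0)(3.6) = 0

0.0000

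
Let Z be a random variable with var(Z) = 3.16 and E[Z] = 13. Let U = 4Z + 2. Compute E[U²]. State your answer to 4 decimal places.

E[4Z + 2] = 4·13 + 2 = 54
var(4Z + 2) = (4)²·3.16 = 50.56
E[U²] = var(U) + (E[U])² = 50.56 + (54)² = 2966.56

2966.5600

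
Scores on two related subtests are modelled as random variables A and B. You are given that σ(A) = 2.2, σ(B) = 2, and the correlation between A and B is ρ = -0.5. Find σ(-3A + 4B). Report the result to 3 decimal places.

12.663

var(A) = (2.2)² = 4.84;  var(B) = (2)² = 4
Cov(A,B) = ρ·σ(A)·σ(B) = -0.5·2.2·2 = -2.2
var(-3A + 4B) = (-3)²·var(A) + (4)²·var(B) + 2·(-3)·(4)·Cov(A,B)
= 9·4.84 + 16·4 + -24·-2.2 = 160.36
σ(-3A + 4B) = √160.36 ≈ 12.663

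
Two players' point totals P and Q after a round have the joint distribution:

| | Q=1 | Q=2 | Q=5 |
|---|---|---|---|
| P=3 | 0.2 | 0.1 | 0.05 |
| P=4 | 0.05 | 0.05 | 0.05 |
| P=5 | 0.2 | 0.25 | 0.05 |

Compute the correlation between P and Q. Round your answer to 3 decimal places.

E[P] = 4.15,  E[Q] = 2
E[PQ] = 8.3
Cov(P,Q) = E[PQ] − E[P]E[Q] = 8.3 − (4.15)(2) = 0
Var(P) = 0.8275,  Var(Q) = 1.8
ρ = 0 / √(0.8275·1.8) ≈ 0.000

0.000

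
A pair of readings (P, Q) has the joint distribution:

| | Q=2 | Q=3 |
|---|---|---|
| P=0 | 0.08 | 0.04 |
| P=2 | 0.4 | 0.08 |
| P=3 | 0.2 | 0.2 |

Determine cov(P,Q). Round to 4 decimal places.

E[P] = 2.16,  E[Q] = 2.32
E[PQ] = 5.08
cov(P,Q) = E[PQ] − E[P]E[Q] = 5.08 − (2.16)(2.32) = 0.0688

0.0688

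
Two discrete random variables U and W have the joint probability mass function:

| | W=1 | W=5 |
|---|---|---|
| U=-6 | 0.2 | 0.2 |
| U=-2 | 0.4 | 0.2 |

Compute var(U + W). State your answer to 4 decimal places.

6.4000

E[U] = -3.6,  E[W] = 2.6,  E[UW] = -10
var(U) = 16.8 − (-3.6)² = 3.84;  var(W) = 10.6 − (2.6)² = 3.84
Cov(U,W) = -10 − (-3.6)(2.6) = -0.64
var(U + W) = (1)²·3.84 + (1)²·3.84 + 2·(1)·(1)·-0.64 = 6.4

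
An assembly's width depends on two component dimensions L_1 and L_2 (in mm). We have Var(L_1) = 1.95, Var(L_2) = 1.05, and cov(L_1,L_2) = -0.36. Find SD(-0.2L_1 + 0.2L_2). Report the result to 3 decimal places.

Var(-0.2L_1 + 0.2L_2) = (-0.2)²·Var(L_1) + (0.2)²·Var(L_2) + 2·(-0.2)·(0.2)·cov(L_1,L_2)
= 0.04·1.95 + 0.04·1.05 + -0.08·-0.36 = 0.1488
SD(-0.2L_1 + 0.2L_2) = √0.1488 ≈ 0.386

0.386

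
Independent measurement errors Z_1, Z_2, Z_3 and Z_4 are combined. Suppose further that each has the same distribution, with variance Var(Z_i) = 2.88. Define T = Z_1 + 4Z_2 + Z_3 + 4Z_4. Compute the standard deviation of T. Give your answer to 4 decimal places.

9.8955

By independence, Var(T) = (1)²Var(Z_1) + (4)²Var(Z_2) + (1)²Var(Z_3) + (4)²Var(Z_4)
= (1)²·2.88 + (4)²·2.88 + (1)²·2.88 + (4)²·2.88 = 97.92
σ(T) = √97.92 ≈ 9.8955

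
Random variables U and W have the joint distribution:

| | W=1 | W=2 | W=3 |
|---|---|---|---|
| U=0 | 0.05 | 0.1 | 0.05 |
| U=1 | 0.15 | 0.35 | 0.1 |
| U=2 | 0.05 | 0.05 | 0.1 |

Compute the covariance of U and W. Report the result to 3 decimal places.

E[U] = 1,  E[W] = 2
E[UW] = 2.05
Cov(U,W) = E[UW] − E[U]E[W] = 2.05 − (1)(2) = 0.05

0.050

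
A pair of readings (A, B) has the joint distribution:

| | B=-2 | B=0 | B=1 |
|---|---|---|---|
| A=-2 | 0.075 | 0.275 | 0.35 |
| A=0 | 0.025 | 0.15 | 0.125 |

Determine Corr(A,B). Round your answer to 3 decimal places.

-0.018

E[A] = -1.4,  E[B] = 0.275
E[AB] = -0.4
cov(A,B) = E[AB] − E[A]E[B] = -0.4 − (-1.4)(0.275) = -0.015
var(A) = 0.84,  var(B) = 0.799375
ρ = -0.015 / √(0.84·0.799375) ≈ -0.018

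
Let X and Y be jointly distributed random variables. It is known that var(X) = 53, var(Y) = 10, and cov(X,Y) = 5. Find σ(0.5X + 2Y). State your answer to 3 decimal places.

var(0.5X + 2Y) = (0.5)²·var(X) + (2)²·var(Y) + 2·(0.5)·(2)·cov(X,Y)
= 0.25·53 + 4·10 + 2·5 = 63.25
σ(0.5X + 2Y) = √63.25 ≈ 7.953

7.953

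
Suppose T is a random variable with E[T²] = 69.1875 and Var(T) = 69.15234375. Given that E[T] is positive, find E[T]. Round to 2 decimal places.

0.19

(E[T])² = E[T²] − Var(T) = 69.1875 − 69.15234375 = 0.03515625
E[T] = √0.03515625 = 0.1875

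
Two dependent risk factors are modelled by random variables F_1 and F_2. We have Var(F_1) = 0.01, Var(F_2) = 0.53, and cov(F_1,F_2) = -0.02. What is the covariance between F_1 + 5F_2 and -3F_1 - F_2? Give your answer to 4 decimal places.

-2.3600

cov(F_1 + 5F_2, -3F_1 - F_2) = (1)(-3)Var(F_1) + (5)(-1)Var(F_2) + [(1)(-1) + (5)(-3)]cov(F_1,F_2)
= -3·0.01 + -5·0.53 + -16·-0.02 = -2.36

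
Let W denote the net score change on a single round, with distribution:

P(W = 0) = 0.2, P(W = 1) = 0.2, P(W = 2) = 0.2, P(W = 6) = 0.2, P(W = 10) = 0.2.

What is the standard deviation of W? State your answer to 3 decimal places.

3.709

E[W] = (0)(0.2) + (1)(0.2) + (2)(0.2) + (6)(0.2) + (10)(0.2) = 3.8
E[W²] = (0)²(0.2) + (1)²(0.2) + (2)²(0.2) + (6)²(0.2) + (10)²(0.2) = 28.2
var(W) = E[W²] − (E[W])² = 28.2 − (3.8)² = 13.76
σ(W) = √13.76 ≈ 3.709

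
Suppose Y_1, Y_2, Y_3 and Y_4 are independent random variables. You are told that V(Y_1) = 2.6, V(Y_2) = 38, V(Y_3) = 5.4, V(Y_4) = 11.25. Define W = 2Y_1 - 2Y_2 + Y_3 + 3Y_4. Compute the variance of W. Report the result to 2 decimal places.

By independence, V(W) = (2)²V(Y_1) + (-2)²V(Y_2) + (1)²V(Y_3) + (3)²V(Y_4)
= (2)²·2.6 + (-2)²·38 + (1)²·5.4 + (3)²·11.25 = 269.05

269.05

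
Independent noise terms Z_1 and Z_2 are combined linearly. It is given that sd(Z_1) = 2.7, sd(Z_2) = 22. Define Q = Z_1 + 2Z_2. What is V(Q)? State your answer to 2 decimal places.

V(Z_1) = 7.29, V(Z_2) = 484
By independence, V(Q) = (1)²V(Z_1) + (2)²V(Z_2)
= (1)²·7.29 + (2)²·484 = 1943.29

1943.29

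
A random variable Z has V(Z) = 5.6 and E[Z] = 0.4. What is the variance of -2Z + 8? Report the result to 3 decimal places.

V(-2Z + 8) = (-2)²·V(Z) = 4·5.6 = 22.4

22.400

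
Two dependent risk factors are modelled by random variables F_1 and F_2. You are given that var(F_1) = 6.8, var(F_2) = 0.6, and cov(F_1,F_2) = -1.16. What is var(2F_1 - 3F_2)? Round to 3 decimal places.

var(2F_1 - 3F_2) = (2)²·var(F_1) + (-3)²·var(F_2) + 2·(2)·(-3)·cov(F_1,F_2)
= 4·6.8 + 9·0.6 + -12·-1.16 = 46.52

46.520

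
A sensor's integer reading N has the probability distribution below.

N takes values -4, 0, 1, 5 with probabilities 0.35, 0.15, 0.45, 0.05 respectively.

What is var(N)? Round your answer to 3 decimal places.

6.810

E[N] = (-4)(0.35) + (0)(0.15) + (1)(0.45) + (5)(0.05) = -0.7
E[N²] = (-4)²(0.35) + (0)²(0.15) + (1)²(0.45) + (5)²(0.05) = 7.3
var(N) = E[N²] − (E[N])² = 7.3 − (-0.7)² = 6.81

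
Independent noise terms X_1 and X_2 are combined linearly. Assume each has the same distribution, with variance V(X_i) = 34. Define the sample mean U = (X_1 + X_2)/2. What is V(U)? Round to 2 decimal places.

17.00

By independence, V(U) = (0.5)²V(X_1) + (0.5)²V(X_2)
= (0.5)²·34 + (0.5)²·34 = 17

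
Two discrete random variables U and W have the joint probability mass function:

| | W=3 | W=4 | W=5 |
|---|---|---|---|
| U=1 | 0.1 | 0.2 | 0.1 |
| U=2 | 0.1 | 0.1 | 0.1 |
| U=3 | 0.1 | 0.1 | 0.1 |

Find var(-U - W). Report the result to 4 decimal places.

E[U] = 1.9,  E[W] = 4,  E[UW] = 7.6
var(U) = 4.3 − (1.9)² = 0.69;  var(W) = 16.6 − (4)² = 0.6
Cov(U,W) = 7.6 − (1.9)(4) = 0
var(-U - W) = (-1)²·0.69 + (-1)²·0.6 + 2·(-1)·(-1)·0 = 1.29

1.2900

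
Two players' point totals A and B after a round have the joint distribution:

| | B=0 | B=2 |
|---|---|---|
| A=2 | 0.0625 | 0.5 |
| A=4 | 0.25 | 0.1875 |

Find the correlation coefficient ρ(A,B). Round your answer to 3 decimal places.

E[A] = 2.875,  E[B] = 1.375
E[AB] = 3.5
Cov(A,B) = E[AB] − E[A]E[B] = 3.5 − (2.875)(1.375) = -0.453125
Var(A) = 0.984375,  Var(B) = 0.859375
ρ = -0.453125 / √(0.984375·0.859375) ≈ -0.493

-0.493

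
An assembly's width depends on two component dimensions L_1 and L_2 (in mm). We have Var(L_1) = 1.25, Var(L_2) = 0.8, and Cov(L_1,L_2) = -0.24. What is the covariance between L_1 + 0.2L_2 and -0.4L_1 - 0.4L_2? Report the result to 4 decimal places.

-0.4488

Cov(L_1 + 0.2L_2, -0.4L_1 - 0.4L_2) = (1)(-0.4)Var(L_1) + (0.2)(-0.4)Var(L_2) + [(1)(-0.4) + (0.2)(-0.4)]Cov(L_1,L_2)
= -0.4·1.25 + -0.08·0.8 + -0.48·-0.24 = -0.4488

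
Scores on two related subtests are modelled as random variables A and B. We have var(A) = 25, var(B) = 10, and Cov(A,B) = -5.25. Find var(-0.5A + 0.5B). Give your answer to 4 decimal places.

11.3750

var(-0.5A + 0.5B) = (-0.5)²·var(A) + (0.5)²·var(B) + 2·(-0.5)·(0.5)·Cov(A,B)
= 0.25·25 + 0.25·10 + -0.5·-5.25 = 11.375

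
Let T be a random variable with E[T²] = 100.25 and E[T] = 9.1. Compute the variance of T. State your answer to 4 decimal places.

17.4400

Var(T) = 100.25 − (9.1)² = 17.44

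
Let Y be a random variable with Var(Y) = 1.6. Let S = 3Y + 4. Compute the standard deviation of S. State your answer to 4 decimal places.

3.7947

Var(3Y + 4) = (3)²·1.6 = 14.4
σ(S) = √14.4 ≈ 3.7947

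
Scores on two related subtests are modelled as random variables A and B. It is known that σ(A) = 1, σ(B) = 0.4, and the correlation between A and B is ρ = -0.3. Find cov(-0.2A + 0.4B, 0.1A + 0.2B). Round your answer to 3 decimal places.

var(A) = (1)² = 1;  var(B) = (0.4)² = 0.16
cov(A,B) = ρ·σ(A)·σ(B) = -0.3·1·0.4 = -0.12
cov(-0.2A + 0.4B, 0.1A + 0.2B) = (-0.2)(0.1)var(A) + (0.4)(0.2)var(B) + [(-0.2)(0.2) + (0.4)(0.1)]cov(A,B)
= -0.02·1 + 0.08·0.16 + 0·-0.12 = -0.0072

-0.007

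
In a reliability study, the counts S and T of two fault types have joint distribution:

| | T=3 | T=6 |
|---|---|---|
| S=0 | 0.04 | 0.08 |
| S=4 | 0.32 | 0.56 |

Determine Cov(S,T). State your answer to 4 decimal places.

-0.0384

E[S] = 3.52,  E[T] = 4.92
E[ST] = 17.28
Cov(S,T) = E[ST] − E[S]E[T] = 17.28 − (3.52)(4.92) = -0.0384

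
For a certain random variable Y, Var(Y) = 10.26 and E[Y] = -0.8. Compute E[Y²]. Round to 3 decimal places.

10.900

E[Y²] = Var(Y) + (E[Y])² = 10.26 + (-0.8)² = 10.9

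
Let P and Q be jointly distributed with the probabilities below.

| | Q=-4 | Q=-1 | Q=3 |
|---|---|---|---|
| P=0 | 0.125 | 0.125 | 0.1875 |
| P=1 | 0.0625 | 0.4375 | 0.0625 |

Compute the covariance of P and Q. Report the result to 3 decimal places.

-0.184

E[P] = 0.5625,  E[Q] = -0.5625
E[PQ] = -0.5
cov(P,Q) = E[PQ] − E[P]E[Q] = -0.5 − (0.5625)(-0.5625) = -0.18359375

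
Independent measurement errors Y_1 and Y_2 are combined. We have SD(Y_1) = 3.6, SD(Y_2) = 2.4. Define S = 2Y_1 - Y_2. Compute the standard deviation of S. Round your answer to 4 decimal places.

var(Y_1) = 12.96, var(Y_2) = 5.76
By independence, var(S) = (2)²var(Y_1) + (-1)²var(Y_2)
= (2)²·12.96 + (-1)²·5.76 = 57.6
SD(S) = √57.6 ≈ 7.5895

7.5895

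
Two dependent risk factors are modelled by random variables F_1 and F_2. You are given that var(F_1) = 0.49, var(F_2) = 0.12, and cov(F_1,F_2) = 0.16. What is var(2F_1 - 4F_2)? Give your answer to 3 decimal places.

1.320

var(2F_1 - 4F_2) = (2)²·var(F_1) + (-4)²·var(F_2) + 2·(2)·(-4)·cov(F_1,F_2)
= 4·0.49 + 16·0.12 + -16·0.16 = 1.32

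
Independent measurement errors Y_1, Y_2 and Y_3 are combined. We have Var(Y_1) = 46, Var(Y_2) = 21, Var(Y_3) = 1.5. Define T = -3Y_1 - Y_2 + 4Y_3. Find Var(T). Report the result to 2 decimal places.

459.00

By independence, Var(T) = (-3)²Var(Y_1) + (-1)²Var(Y_2) + (4)²Var(Y_3)
= (-3)²·46 + (-1)²·21 + (4)²·1.5 = 459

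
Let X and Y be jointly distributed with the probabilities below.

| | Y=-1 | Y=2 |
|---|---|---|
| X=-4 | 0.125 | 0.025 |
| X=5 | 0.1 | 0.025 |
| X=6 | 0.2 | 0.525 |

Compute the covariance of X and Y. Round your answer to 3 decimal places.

1.978

E[X] = 4.375,  E[Y] = 0.725
E[XY] = 5.15
cov(X,Y) = E[XY] − E[X]E[Y] = 5.15 − (4.375)(0.725) = 1.978125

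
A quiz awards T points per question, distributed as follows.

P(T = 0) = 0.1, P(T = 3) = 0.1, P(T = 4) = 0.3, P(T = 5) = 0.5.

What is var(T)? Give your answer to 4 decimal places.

E[T] = (0)(0.1) + (3)(0.1) + (4)(0.3) + (5)(0.5) = 4
E[T²] = (0)²(0.1) + (3)²(0.1) + (4)²(0.3) + (5)²(0.5) = 18.2
var(T) = E[T²] − (E[T])² = 18.2 − (4)² = 2.2

2.2000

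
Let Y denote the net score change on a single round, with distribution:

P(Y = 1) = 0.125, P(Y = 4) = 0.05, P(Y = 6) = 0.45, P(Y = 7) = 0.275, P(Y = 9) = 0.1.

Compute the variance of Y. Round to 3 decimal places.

E[Y] = (1)(0.125) + (4)(0.05) + (6)(0.45) + (7)(0.275) + (9)(0.1) = 5.85
E[Y²] = (1)²(0.125) + (4)²(0.05) + (6)²(0.45) + (7)²(0.275) + (9)²(0.1) = 38.7
Var(Y) = E[Y²] − (E[Y])² = 38.7 − (5.85)² = 4.4775

4.478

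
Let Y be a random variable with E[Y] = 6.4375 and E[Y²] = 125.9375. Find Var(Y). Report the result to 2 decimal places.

84.50

Var(Y) = 125.9375 − (6.4375)² = 84.49609375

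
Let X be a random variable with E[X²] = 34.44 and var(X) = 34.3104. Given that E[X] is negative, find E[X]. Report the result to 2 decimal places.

-0.36

(E[X])² = E[X²] − var(X) = 34.44 − 34.3104 = 0.1296
E[X] = −√0.1296 = -0.36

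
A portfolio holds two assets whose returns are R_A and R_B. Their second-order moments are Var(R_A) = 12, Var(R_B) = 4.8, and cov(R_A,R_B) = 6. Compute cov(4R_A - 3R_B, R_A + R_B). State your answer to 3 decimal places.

39.600

cov(4R_A - 3R_B, R_A + R_B) = (4)(1)Var(R_A) + (-3)(1)Var(R_B) + [(4)(1) + (-3)(1)]cov(R_A,R_B)
= 4·12 + -3·4.8 + 1·6 = 39.6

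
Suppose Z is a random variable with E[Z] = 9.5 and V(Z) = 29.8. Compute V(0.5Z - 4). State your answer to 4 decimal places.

7.4500

V(0.5Z - 4) = (0.5)²·V(Z) = 0.25·29.8 = 7.45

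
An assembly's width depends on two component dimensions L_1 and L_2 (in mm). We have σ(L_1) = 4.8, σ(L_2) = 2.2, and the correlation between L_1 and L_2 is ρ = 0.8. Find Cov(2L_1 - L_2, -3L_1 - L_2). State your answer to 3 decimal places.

-124.952

V(L_1) = (4.8)² = 23.04;  V(L_2) = (2.2)² = 4.84
Cov(L_1,L_2) = ρ·σ(L_1)·σ(L_2) = 0.8·4.8·2.2 = 8.448
Cov(2L_1 - L_2, -3L_1 - L_2) = (2)(-3)V(L_1) + (-1)(-1)V(L_2) + [(2)(-1) + (-1)(-3)]Cov(L_1,L_2)
= -6·23.04 + 1·4.84 + 1·8.448 = -124.952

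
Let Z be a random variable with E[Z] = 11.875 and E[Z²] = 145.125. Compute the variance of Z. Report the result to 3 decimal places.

4.109

Var(Z) = 145.125 − (11.875)² = 4.109375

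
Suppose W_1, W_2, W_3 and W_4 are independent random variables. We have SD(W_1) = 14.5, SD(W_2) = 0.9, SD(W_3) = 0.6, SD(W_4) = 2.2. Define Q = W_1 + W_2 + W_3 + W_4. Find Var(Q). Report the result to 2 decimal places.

Var(W_1) = 210.25, Var(W_2) = 0.81, Var(W_3) = 0.36, Var(W_4) = 4.84
By independence, Var(Q) = (1)²Var(W_1) + (1)²Var(W_2) + (1)²Var(W_3) + (1)²Var(W_4)
= (1)²·210.25 + (1)²·0.81 + (1)²·0.36 + (1)²·4.84 = 216.26

216.26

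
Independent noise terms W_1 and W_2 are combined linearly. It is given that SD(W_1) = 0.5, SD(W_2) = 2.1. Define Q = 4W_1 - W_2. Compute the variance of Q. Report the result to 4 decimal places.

Var(W_1) = 0.25, Var(W_2) = 4.41
By independence, Var(Q) = (4)²Var(W_1) + (-1)²Var(W_2)
= (4)²·0.25 + (-1)²·4.41 = 8.41

8.4100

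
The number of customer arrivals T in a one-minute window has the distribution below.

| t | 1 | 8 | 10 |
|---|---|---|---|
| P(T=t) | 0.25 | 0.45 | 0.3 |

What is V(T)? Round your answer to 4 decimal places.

E[T] = (1)(0.25) + (8)(0.45) + (10)(0.3) = 6.85
E[T²] = (1)²(0.25) + (8)²(0.45) + (10)²(0.3) = 59.05
V(T) = E[T²] − (E[T])² = 59.05 − (6.85)² = 12.1275

12.1275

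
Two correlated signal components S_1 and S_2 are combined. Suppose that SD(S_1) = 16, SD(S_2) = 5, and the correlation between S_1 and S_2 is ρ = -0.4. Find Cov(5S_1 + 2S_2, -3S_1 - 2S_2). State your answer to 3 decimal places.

-3428.000

V(S_1) = (16)² = 256;  V(S_2) = (5)² = 25
Cov(S_1,S_2) = ρ·SD(S_1)·SD(S_2) = -0.4·16·5 = -32
Cov(5S_1 + 2S_2, -3S_1 - 2S_2) = (5)(-3)V(S_1) + (2)(-2)V(S_2) + [(5)(-2) + (2)(-3)]Cov(S_1,S_2)
= -15·256 + -4·25 + -16·-32 = -3428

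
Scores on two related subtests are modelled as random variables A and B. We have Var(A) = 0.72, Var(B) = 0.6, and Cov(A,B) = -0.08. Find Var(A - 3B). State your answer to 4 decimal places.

6.6000

Var(A - 3B) = (1)²·Var(A) + (-3)²·Var(B) + 2·(1)·(-3)·Cov(A,B)
= 1·0.72 + 9·0.6 + -6·-0.08 = 6.6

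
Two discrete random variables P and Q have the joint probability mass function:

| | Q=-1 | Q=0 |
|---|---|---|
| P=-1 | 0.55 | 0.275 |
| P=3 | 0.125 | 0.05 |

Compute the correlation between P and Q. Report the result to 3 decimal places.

E[P] = -0.3,  E[Q] = -0.675
E[PQ] = 0.175
cov(P,Q) = E[PQ] − E[P]E[Q] = 0.175 − (-0.3)(-0.675) = -0.0275
V(P) = 2.31,  V(Q) = 0.219375
ρ = -0.0275 / √(2.31·0.219375) ≈ -0.039

-0.039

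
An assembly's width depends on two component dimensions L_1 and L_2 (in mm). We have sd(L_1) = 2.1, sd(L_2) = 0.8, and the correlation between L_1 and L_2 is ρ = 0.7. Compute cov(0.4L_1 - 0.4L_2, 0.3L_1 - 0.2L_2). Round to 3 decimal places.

Var(L_1) = (2.1)² = 4.41;  Var(L_2) = (0.8)² = 0.64
cov(L_1,L_2) = ρ·sd(L_1)·sd(L_2) = 0.7·2.1·0.8 = 1.176
cov(0.4L_1 - 0.4L_2, 0.3L_1 - 0.2L_2) = (0.4)(0.3)Var(L_1) + (-0.4)(-0.2)Var(L_2) + [(0.4)(-0.2) + (-0.4)(0.3)]cov(L_1,L_2)
= 0.12·4.41 + 0.08·0.64 + -0.2·1.176 = 0.3452

0.345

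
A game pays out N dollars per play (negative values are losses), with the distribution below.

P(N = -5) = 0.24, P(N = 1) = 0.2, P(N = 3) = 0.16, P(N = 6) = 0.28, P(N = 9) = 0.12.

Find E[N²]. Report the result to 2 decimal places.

27.44

E[N²] = (-5)²(0.24) + (1)²(0.2) + (3)²(0.16) + (6)²(0.28) + (9)²(0.12) = 27.44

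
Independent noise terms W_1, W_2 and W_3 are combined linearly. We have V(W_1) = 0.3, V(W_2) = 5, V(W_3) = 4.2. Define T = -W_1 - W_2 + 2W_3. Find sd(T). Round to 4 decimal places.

By independence, V(T) = (-1)²V(W_1) + (-1)²V(W_2) + (2)²V(W_3)
= (-1)²·0.3 + (-1)²·5 + (2)²·4.2 = 22.1
sd(T) = √22.1 ≈ 4.7011

4.7011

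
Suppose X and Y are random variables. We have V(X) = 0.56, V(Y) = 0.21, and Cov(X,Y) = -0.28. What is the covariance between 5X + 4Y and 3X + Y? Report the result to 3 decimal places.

Cov(5X + 4Y, 3X + Y) = (5)(3)V(X) + (4)(1)V(Y) + [(5)(1) + (4)(3)]Cov(X,Y)
= 15·0.56 + 4·0.21 + 17·-0.28 = 4.48

4.480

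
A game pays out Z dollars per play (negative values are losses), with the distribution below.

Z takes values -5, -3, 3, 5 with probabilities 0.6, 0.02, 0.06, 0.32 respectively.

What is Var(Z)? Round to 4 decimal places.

E[Z] = (-5)(0.6) + (-3)(0.02) + (3)(0.06) + (5)(0.32) = -1.28
E[Z²] = (-5)²(0.6) + (-3)²(0.02) + (3)²(0.06) + (5)²(0.32) = 23.72
Var(Z) = E[Z²] − (E[Z])² = 23.72 − (-1.28)² = 22.0816

22.0816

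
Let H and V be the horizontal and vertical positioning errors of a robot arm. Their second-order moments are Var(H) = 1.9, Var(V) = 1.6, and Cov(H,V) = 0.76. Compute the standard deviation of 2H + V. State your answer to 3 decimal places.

Var(2H + V) = (2)²·Var(H) + (1)²·Var(V) + 2·(2)·(1)·Cov(H,V)
= 4·1.9 + 1·1.6 + 4·0.76 = 12.24
σ(2H + V) = √12.24 ≈ 3.499

3.499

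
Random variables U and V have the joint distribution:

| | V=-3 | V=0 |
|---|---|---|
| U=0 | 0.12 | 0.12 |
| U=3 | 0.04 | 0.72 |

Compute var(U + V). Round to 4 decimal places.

E[U] = 2.28,  E[V] = -0.48,  E[UV] = -0.36
var(U) = 6.84 − (2.28)² = 1.6416;  var(V) = 1.44 − (-0.48)² = 1.2096
Cov(U,V) = -0.36 − (2.28)(-0.48) = 0.7344
var(U + V) = (1)²·1.6416 + (1)²·1.2096 + 2·(1)·(1)·0.7344 = 4.32

4.3200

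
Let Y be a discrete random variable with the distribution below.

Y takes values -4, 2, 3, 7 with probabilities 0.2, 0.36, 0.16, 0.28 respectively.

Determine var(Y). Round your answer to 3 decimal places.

E[Y] = (-4)(0.2) + (2)(0.36) + (3)(0.16) + (7)(0.28) = 2.36
E[Y²] = (-4)²(0.2) + (2)²(0.36) + (3)²(0.16) + (7)²(0.28) = 19.8
var(Y) = E[Y²] − (E[Y])² = 19.8 − (2.36)² = 14.2304

14.230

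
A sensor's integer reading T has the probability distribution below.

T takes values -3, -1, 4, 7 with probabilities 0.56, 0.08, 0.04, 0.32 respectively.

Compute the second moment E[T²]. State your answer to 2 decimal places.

E[T²] = (-3)²(0.56) + (-1)²(0.08) + (4)²(0.04) + (7)²(0.32) = 21.44

21.44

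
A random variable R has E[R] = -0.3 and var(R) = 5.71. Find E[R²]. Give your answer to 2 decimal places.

5.80

E[R²] = var(R) + (E[R])² = 5.71 + (-0.3)² = 5.8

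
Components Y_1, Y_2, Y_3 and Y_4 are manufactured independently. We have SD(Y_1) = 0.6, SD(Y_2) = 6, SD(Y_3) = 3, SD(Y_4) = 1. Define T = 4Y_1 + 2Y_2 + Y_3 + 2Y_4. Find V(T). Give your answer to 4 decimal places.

V(Y_1) = 0.36, V(Y_2) = 36, V(Y_3) = 9, V(Y_4) = 1
By independence, V(T) = (4)²V(Y_1) + (2)²V(Y_2) + (1)²V(Y_3) + (2)²V(Y_4)
= (4)²·0.36 + (2)²·36 + (1)²·9 + (2)²·1 = 162.76

162.7600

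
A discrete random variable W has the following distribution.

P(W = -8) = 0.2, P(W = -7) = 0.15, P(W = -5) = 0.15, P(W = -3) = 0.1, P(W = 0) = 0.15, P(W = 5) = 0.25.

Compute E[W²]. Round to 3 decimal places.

31.050

E[W²] = (-8)²(0.2) + (-7)²(0.15) + (-5)²(0.15) + (-3)²(0.1) + (0)²(0.15) + (5)²(0.25) = 31.05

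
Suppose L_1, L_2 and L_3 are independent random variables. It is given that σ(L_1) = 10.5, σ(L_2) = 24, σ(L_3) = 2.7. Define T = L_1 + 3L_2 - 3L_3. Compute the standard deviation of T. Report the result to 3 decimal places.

Var(L_1) = 110.25, Var(L_2) = 576, Var(L_3) = 7.29
By independence, Var(T) = (1)²Var(L_1) + (3)²Var(L_2) + (-3)²Var(L_3)
= (1)²·110.25 + (3)²·576 + (-3)²·7.29 = 5359.86
σ(T) = √5359.86 ≈ 73.211

73.211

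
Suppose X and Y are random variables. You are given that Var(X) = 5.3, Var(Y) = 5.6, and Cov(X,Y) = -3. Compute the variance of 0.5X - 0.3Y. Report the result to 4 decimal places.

2.7290

Var(0.5X - 0.3Y) = (0.5)²·Var(X) + (-0.3)²·Var(Y) + 2·(0.5)·(-0.3)·Cov(X,Y)
= 0.25·5.3 + 0.09·5.6 + -0.3·-3 = 2.729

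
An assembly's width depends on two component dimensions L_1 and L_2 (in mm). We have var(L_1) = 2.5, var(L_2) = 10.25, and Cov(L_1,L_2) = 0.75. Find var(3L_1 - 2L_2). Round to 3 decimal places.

54.500

var(3L_1 - 2L_2) = (3)²·var(L_1) + (-2)²·var(L_2) + 2·(3)·(-2)·Cov(L_1,L_2)
= 9·2.5 + 4·10.25 + -12·0.75 = 54.5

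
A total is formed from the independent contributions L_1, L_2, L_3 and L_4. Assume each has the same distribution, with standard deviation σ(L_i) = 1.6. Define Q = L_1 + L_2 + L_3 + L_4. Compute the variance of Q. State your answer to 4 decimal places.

Var(L_i) = (1.6)² = 2.56
By independence, Var(Q) = (1)²Var(L_1) + (1)²Var(L_2) + (1)²Var(L_3) + (1)²Var(L_4)
= (1)²·2.56 + (1)²·2.56 + (1)²·2.56 + (1)²·2.56 = 10.24

10.2400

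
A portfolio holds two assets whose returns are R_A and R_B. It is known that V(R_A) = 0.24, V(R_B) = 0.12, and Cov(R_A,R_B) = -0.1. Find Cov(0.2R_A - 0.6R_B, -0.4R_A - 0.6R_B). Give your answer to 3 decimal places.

Cov(0.2R_A - 0.6R_B, -0.4R_A - 0.6R_B) = (0.2)(-0.4)V(R_A) + (-0.6)(-0.6)V(R_B) + [(0.2)(-0.6) + (-0.6)(-0.4)]Cov(R_A,R_B)
= -0.08·0.24 + 0.36·0.12 + 0.12·-0.1 = 0.012

0.012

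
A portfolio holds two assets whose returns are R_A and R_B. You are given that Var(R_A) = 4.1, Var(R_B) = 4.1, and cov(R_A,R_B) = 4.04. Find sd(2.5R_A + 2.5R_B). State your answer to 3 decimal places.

10.087

Var(2.5R_A + 2.5R_B) = (2.5)²·Var(R_A) + (2.5)²·Var(R_B) + 2·(2.5)·(2.5)·cov(R_A,R_B)
= 6.25·4.1 + 6.25·4.1 + 12.5·4.04 = 101.75
sd(2.5R_A + 2.5R_B) = √101.75 ≈ 10.087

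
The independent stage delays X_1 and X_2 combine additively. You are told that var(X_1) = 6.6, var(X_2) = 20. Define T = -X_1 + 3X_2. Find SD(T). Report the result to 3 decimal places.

By independence, var(T) = (-1)²var(X_1) + (3)²var(X_2)
= (-1)²·6.6 + (3)²·20 = 186.6
SD(T) = √186.6 ≈ 13.660

13.660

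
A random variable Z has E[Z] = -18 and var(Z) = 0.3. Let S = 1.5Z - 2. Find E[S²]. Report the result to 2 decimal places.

841.68

E[1.5Z - 2] = 1.5·-18 − 2 = -29
var(1.5Z - 2) = (1.5)²·0.3 = 0.675
E[S²] = var(S) + (E[S])² = 0.675 + (-29)² = 841.675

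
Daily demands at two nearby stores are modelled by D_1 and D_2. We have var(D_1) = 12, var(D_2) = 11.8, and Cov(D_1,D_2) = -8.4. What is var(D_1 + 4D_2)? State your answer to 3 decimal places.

133.600

var(D_1 + 4D_2) = (1)²·var(D_1) + (4)²·var(D_2) + 2·(1)·(4)·Cov(D_1,D_2)
= 1·12 + 16·11.8 + 8·-8.4 = 133.6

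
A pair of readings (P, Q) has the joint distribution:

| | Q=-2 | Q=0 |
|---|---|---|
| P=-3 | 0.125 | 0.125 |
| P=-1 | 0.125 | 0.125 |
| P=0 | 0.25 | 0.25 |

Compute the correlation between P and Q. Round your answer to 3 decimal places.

E[P] = -1,  E[Q] = -1
E[PQ] = 1
Cov(P,Q) = E[PQ] − E[P]E[Q] = 1 − (-1)(-1) = 0
Var(P) = 1.5,  Var(Q) = 1
ρ = 0 / √(1.5·1) ≈ 0.000

0.000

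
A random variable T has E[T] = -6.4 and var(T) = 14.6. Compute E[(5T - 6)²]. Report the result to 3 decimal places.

1809.000

E[5T - 6] = 5·-6.4 − 6 = -38
var(5T - 6) = (5)²·14.6 = 365
E[(5T - 6)²] = var((5T - 6)) + (E[(5T - 6)])² = 365 + (-38)² = 1809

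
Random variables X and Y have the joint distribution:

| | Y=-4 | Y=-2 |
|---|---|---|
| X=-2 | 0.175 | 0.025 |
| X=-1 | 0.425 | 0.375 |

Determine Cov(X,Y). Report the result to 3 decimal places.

0.110

E[X] = -1.2,  E[Y] = -3.2
E[XY] = 3.95
Cov(X,Y) = E[XY] − E[X]E[Y] = 3.95 − (-1.2)(-3.2) = 0.11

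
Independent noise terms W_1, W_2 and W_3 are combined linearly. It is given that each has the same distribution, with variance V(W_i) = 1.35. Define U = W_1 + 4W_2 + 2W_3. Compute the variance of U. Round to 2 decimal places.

By independence, V(U) = (1)²V(W_1) + (4)²V(W_2) + (2)²V(W_3)
= (1)²·1.35 + (4)²·1.35 + (2)²·1.35 = 28.35

28.35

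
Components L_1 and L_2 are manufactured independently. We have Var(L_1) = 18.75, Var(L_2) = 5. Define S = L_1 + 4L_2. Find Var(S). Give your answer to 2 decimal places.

By independence, Var(S) = (1)²Var(L_1) + (4)²Var(L_2)
= (1)²·18.75 + (4)²·5 = 98.75

98.75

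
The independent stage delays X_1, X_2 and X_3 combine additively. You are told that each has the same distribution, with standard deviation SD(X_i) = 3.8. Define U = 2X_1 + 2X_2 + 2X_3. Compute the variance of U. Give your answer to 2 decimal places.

173.28

Var(X_i) = (3.8)² = 14.44
By independence, Var(U) = (2)²Var(X_1) + (2)²Var(X_2) + (2)²Var(X_3)
= (2)²·14.44 + (2)²·14.44 + (2)²·14.44 = 173.28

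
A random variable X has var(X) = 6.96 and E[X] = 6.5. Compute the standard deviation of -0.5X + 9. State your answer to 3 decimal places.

1.319

var(-0.5X + 9) = (-0.5)²·6.96 = 1.74
SD(-0.5X + 9) = √1.74 ≈ 1.319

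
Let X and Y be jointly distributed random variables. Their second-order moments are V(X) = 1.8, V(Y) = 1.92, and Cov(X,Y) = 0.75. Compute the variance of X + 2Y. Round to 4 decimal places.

12.4800

V(X + 2Y) = (1)²·V(X) + (2)²·V(Y) + 2·(1)·(2)·Cov(X,Y)
= 1·1.8 + 4·1.92 + 4·0.75 = 12.48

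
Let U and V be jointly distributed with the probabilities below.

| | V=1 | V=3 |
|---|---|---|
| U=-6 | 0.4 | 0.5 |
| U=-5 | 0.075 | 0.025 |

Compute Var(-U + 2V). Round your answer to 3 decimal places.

4.300

E[U] = -5.9,  E[V] = 2.05,  E[UV] = -12.15
Var(U) = 34.9 − (-5.9)² = 0.09;  Var(V) = 5.2 − (2.05)² = 0.9975
Cov(U,V) = -12.15 − (-5.9)(2.05) = -0.055
Var(-U + 2V) = (-1)²·0.09 + (2)²·0.9975 + 2·(-1)·(2)·-0.055 = 4.3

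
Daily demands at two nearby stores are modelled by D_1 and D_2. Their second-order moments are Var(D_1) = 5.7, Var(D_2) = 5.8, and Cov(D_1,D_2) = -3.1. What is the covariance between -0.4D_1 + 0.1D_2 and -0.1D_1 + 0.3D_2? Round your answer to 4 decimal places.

Cov(-0.4D_1 + 0.1D_2, -0.1D_1 + 0.3D_2) = (-0.4)(-0.1)Var(D_1) + (0.1)(0.3)Var(D_2) + [(-0.4)(0.3) + (0.1)(-0.1)]Cov(D_1,D_2)
= 0.04·5.7 + 0.03·5.8 + -0.13·-3.1 = 0.805

0.8050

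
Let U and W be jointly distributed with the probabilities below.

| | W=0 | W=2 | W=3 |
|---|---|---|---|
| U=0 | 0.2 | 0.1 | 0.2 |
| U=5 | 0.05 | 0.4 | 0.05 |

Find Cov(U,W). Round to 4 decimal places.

0.3750

E[U] = 2.5,  E[W] = 1.75
E[UW] = 4.75
Cov(U,W) = E[UW] − E[U]E[W] = 4.75 − (2.5)(1.75) = 0.375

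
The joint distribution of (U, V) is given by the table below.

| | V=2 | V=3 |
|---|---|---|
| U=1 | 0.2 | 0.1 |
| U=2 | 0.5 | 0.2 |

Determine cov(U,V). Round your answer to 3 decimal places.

-0.010

E[U] = 1.7,  E[V] = 2.3
E[UV] = 3.9
cov(U,V) = E[UV] − E[U]E[V] = 3.9 − (1.7)(2.3) = -0.01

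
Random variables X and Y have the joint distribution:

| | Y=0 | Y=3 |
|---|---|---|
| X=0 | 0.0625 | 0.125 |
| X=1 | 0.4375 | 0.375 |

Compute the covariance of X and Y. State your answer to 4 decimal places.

-0.0938

E[X] = 0.8125,  E[Y] = 1.5
E[XY] = 1.125
Cov(X,Y) = E[XY] − E[X]E[Y] = 1.125 − (0.8125)(1.5) = -0.09375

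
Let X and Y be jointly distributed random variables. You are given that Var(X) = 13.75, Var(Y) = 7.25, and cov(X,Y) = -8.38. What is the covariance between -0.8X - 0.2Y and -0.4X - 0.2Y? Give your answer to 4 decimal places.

cov(-0.8X - 0.2Y, -0.4X - 0.2Y) = (-0.8)(-0.4)Var(X) + (-0.2)(-0.2)Var(Y) + [(-0.8)(-0.2) + (-0.2)(-0.4)]cov(X,Y)
= 0.32·13.75 + 0.04·7.25 + 0.24·-8.38 = 2.6788

2.6788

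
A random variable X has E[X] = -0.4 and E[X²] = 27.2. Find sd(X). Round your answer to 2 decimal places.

5.20

var(X) = 27.2 − (-0.4)² = 27.04
sd(X) = √27.04 ≈ 5.20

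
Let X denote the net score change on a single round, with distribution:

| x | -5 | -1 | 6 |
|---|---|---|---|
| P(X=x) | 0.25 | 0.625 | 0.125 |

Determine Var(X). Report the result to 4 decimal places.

10.1094

E[X] = (-5)(0.25) + (-1)(0.625) + (6)(0.125) = -1.125
E[X²] = (-5)²(0.25) + (-1)²(0.625) + (6)²(0.125) = 11.375
Var(X) = E[X²] − (E[X])² = 11.375 − (-1.125)² = 10.109375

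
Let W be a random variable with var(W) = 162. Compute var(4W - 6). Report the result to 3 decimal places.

2592.000

var(4W - 6) = (4)²·var(W) = 16·162 = 2592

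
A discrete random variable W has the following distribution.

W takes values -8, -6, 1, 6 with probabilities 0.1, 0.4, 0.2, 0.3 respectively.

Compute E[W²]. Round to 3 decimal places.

E[W²] = (-8)²(0.1) + (-6)²(0.4) + (1)²(0.2) + (6)²(0.3) = 31.8

31.800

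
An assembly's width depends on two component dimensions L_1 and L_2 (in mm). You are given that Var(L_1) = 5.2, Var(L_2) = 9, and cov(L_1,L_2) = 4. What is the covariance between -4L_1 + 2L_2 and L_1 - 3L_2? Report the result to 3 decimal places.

-18.800

cov(-4L_1 + 2L_2, L_1 - 3L_2) = (-4)(1)Var(L_1) + (2)(-3)Var(L_2) + [(-4)(-3) + (2)(1)]cov(L_1,L_2)
= -4·5.2 + -6·9 + 14·4 = -18.8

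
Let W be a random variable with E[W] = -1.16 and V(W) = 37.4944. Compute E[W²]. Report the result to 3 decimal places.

E[W²] = V(W) + (E[W])² = 37.4944 + (-1.16)² = 38.84

38.840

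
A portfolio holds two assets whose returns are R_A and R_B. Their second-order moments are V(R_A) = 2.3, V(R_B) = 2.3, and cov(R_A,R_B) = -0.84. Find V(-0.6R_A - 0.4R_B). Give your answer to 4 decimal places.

0.7928

V(-0.6R_A - 0.4R_B) = (-0.6)²·V(R_A) + (-0.4)²·V(R_B) + 2·(-0.6)·(-0.4)·cov(R_A,R_B)
= 0.36·2.3 + 0.16·2.3 + 0.48·-0.84 = 0.7928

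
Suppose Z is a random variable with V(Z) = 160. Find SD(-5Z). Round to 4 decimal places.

63.2456

V(-5Z) = (-5)²·160 = 4000
SD(-5Z) = √4000 ≈ 63.2456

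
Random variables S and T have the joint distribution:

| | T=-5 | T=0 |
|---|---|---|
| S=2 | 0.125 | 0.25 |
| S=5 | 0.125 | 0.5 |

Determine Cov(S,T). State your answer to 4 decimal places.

E[S] = 3.875,  E[T] = -1.25
E[ST] = -4.375
Cov(S,T) = E[ST] − E[S]E[T] = -4.375 − (3.875)(-1.25) = 0.46875

0.4688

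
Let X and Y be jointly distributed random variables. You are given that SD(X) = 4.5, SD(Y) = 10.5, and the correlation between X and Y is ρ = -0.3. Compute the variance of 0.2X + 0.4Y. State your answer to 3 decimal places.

16.182

var(X) = (4.5)² = 20.25;  var(Y) = (10.5)² = 110.25
Cov(X,Y) = ρ·SD(X)·SD(Y) = -0.3·4.5·10.5 = -14.175
var(0.2X + 0.4Y) = (0.2)²·var(X) + (0.4)²·var(Y) + 2·(0.2)·(0.4)·Cov(X,Y)
= 0.04·20.25 + 0.16·110.25 + 0.16·-14.175 = 16.182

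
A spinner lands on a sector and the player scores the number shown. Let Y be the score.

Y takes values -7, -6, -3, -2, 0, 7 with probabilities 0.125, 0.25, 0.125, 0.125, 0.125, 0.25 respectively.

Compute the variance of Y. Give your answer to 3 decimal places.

27.438

E[Y] = (-7)(0.125) + (-6)(0.25) + (-3)(0.125) + (-2)(0.125) + (0)(0.125) + (7)(0.25) = -1.25
E[Y²] = (-7)²(0.125) + (-6)²(0.25) + (-3)²(0.125) + (-2)²(0.125) + (0)²(0.125) + (7)²(0.25) = 29
var(Y) = E[Y²] − (E[Y])² = 29 − (-1.25)² = 27.4375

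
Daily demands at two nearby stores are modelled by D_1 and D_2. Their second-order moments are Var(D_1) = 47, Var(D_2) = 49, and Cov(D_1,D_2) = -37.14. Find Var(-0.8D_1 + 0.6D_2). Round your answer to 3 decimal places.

83.374

Var(-0.8D_1 + 0.6D_2) = (-0.8)²·Var(D_1) + (0.6)²·Var(D_2) + 2·(-0.8)·(0.6)·Cov(D_1,D_2)
= 0.64·47 + 0.36·49 + -0.96·-37.14 = 83.3744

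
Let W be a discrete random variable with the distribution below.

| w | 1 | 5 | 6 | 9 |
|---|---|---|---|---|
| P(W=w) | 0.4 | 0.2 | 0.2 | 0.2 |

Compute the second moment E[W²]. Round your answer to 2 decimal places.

E[W²] = (1)²(0.4) + (5)²(0.2) + (6)²(0.2) + (9)²(0.2) = 28.8

28.80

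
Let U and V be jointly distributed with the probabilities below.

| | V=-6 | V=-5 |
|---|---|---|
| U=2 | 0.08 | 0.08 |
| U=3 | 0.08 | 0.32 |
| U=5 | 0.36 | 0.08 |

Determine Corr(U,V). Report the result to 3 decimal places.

-0.449

E[U] = 3.72,  E[V] = -5.52
E[UV] = -20.8
cov(U,V) = E[UV] − E[U]E[V] = -20.8 − (3.72)(-5.52) = -0.2656
var(U) = 1.4016,  var(V) = 0.2496
ρ = -0.2656 / √(1.4016·0.2496) ≈ -0.449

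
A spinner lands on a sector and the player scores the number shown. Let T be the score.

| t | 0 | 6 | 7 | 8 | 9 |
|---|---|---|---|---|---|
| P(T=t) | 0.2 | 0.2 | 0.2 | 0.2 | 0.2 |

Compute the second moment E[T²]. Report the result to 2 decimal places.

E[T²] = (0)²(0.2) + (6)²(0.2) + (7)²(0.2) + (8)²(0.2) + (9)²(0.2) = 46

46.00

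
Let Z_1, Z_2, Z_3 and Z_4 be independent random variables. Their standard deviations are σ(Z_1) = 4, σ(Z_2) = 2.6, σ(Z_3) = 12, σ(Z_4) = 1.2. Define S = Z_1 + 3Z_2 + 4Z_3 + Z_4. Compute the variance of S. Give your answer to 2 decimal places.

2382.28

var(Z_1) = 16, var(Z_2) = 6.76, var(Z_3) = 144, var(Z_4) = 1.44
By independence, var(S) = (1)²var(Z_1) + (3)²var(Z_2) + (4)²var(Z_3) + (1)²var(Z_4)
= (1)²·16 + (3)²·6.76 + (4)²·144 + (1)²·1.44 = 2382.28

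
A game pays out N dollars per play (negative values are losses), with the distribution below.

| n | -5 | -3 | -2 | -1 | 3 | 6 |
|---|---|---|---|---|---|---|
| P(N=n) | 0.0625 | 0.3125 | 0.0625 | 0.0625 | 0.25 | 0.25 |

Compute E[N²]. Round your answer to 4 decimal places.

15.9375

E[N²] = (-5)²(0.0625) + (-3)²(0.3125) + (-2)²(0.0625) + (-1)²(0.0625) + (3)²(0.25) + (6)²(0.25) = 15.9375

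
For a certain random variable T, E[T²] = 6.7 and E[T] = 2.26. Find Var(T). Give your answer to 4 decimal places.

1.5924

Var(T) = 6.7 − (2.26)² = 1.5924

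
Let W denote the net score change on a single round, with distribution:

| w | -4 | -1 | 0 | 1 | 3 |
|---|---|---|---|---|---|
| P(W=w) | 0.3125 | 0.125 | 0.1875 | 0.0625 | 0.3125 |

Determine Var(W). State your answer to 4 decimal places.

E[W] = (-4)(0.3125) + (-1)(0.125) + (0)(0.1875) + (1)(0.0625) + (3)(0.3125) = -0.375
E[W²] = (-4)²(0.3125) + (-1)²(0.125) + (0)²(0.1875) + (1)²(0.0625) + (3)²(0.3125) = 8
Var(W) = E[W²] − (E[W])² = 8 − (-0.375)² = 7.859375

7.8594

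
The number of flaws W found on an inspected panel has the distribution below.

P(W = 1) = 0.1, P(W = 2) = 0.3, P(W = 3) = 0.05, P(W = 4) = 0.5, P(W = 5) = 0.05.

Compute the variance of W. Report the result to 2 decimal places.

E[W] = (1)(0.1) + (2)(0.3) + (3)(0.05) + (4)(0.5) + (5)(0.05) = 3.1
E[W²] = (1)²(0.1) + (2)²(0.3) + (3)²(0.05) + (4)²(0.5) + (5)²(0.05) = 11
V(W) = E[W²] − (E[W])² = 11 − (3.1)² = 1.39

1.39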